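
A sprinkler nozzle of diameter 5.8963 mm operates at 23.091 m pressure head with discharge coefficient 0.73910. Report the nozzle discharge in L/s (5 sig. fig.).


Approach: apply the orifice equation, Q = Cd*A*sqrt(2*g*h), A = pi*(d/2)^2.
A = pi*(5.8963e-3/2)^2 = 2.730543e-05 m^2
Q = 0.73910 * 2.730543e-05 * sqrt(2*9.81*23.091) * 1000 = 0.42956 L/s
Therefore the nozzle discharge = 0.42956 L/s.


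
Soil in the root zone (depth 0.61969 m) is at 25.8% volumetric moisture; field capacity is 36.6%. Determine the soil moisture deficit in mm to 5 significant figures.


Approach: apply the soil moisture deficit relation, SMD = (FC - theta)/100 * depth * 1000.
SMD = (36.6 - 25.8)/100 * 0.61969 * 1000 = 66.927 mm
Therefore the soil moisture deficit = 66.927 mm.


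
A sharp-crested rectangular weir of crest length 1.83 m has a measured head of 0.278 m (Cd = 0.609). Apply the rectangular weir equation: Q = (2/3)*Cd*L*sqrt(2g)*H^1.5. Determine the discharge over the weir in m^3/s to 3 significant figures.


Q = (2/3)*0.609*1.83*sqrt(2*9.81)*0.278^1.5 = 0.482 m^3/s
Therefore the discharge over the weir = 0.482 m^3/s.


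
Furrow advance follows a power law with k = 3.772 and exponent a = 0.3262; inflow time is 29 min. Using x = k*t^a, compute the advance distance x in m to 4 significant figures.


x = 3.772 * 29^0.3262 = 11.31 m
Therefore the advance distance x = 11.31 m.


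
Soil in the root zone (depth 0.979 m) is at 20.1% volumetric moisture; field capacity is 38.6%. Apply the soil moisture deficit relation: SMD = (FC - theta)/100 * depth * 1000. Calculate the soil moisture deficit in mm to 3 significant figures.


SMD = (38.6 - 20.1)/100 * 0.979 * 1000 = 181 mm
Therefore the soil moisture deficit = 181 mm.


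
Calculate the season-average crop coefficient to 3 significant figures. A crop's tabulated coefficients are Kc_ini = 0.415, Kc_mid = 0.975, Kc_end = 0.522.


Approach: apply a simple seasonal average, Kc_avg = (Kc_ini + Kc_mid + Kc_end)/3.
Kc_avg = (0.415 + 0.975 + 0.522)/3 = 0.637
Therefore the season-average crop coefficient = 0.637.


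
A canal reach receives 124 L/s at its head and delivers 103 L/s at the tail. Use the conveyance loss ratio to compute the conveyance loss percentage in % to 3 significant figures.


Approach: apply the conveyance loss ratio, loss% = ((Q_head - Q_tail)/Q_head)*100.
loss = ((124 - 103)/124)*100 = 16.9 %
Therefore the conveyance loss percentage = 16.9 %.


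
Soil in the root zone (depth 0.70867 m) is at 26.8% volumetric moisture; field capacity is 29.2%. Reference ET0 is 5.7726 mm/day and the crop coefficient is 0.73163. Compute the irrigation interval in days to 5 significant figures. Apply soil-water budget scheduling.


Approach: apply soil-water budget scheduling, SMD = (FC-theta)/100*depth*1000; ETc = ET0*Kc; interval = SMD/ETc.
Step 1 — soil moisture deficit:
  SMD = (29.2 - 26.8)/100 * 0.70867 * 1000 = 17.00808 mm
Step 2 — daily crop ET (ETc = ET0*Kc):
  ETc = 5.7726 * 0.73163 = 4.223407 mm/day
Step 3 — irrigation interval (SMD/ETc):
  interval = 17.00808 / 4.223407 = 4.0271 days
Therefore the irrigation interval = 4.0271 days.


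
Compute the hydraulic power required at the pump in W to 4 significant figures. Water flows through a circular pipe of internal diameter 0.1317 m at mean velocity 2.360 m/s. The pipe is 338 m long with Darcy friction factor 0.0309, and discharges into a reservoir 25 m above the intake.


Approach: apply continuity + Darcy-Weisbach + hydraulic power, Q = A*v; hf = f*(L/D)*(v^2/(2g)); H = static + hf; P = rho*g*Q*H.
Step 1 — flow rate (continuity, Q = A*v):
  A = pi*(0.1317/2)^2 = 0.0136226 m^2
  Q = 0.0136226 * 2.360 = 0.0321494 m^3/s
Step 2 — friction head loss (Darcy-Weisbach):
  hf = 0.0309 * (338/0.1317) * (2.360^2 / (2*9.81))
  hf = 22.5120 m
Step 3 — total head: H = 25 + 22.5120 = 47.5120 m
Step 4 — hydraulic power (P = rho*g*Q*H):
  P = 1000 * 9.81 * 0.0321494 * 47.5120 = 14980 W
Therefore the hydraulic power required at the pump = 14980 W.


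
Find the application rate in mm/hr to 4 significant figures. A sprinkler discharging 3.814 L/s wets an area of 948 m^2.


Approach: apply the application rate relation, rate = (Q/A)*3600.
rate = (3.814 / 948) * 3600 = 14.48 mm/hr
Therefore the application rate = 14.48 mm/hr.


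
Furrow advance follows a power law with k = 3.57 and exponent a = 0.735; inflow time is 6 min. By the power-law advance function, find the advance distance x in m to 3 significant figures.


Approach: apply the power-law advance function, x = k*t^a.
x = 3.57 * 6^0.735 = 13.3 m
Therefore the advance distance x = 13.3 m.


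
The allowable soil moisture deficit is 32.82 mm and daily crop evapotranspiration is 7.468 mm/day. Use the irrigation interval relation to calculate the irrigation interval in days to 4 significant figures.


Approach: apply the irrigation interval relation, interval = SMD / ETc.
interval = 32.82 / 7.468 = 4.395 days
Therefore the irrigation interval = 4.395 days.


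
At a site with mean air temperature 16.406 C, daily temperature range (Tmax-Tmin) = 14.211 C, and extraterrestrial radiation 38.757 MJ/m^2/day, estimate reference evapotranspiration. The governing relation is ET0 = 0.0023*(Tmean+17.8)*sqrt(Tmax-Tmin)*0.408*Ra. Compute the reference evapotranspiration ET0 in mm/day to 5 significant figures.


ET0 = 0.0023*(16.406+17.8)*sqrt(14.211)*0.408*38.757 = 4.6898 mm/day
Therefore the reference evapotranspiration ET0 = 4.6898 mm/day.


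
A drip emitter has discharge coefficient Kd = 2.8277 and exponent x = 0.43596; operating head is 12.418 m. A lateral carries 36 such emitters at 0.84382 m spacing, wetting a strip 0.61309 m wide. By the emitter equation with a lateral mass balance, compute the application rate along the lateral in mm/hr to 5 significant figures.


Approach: apply the emitter equation with a lateral mass balance, q = Kd*h^x; Q = n*q; rate = Q/(n*spacing*width).
Step 1 — single emitter flow (q = Kd*h^x):
  q = 2.8277 * 12.418^0.43596 = 8.480005 L/hr
Step 2 — total lateral flow: Q = 36 * 8.480005 = 305.2802 L/hr
Step 3 — wetted area: A = 36 * 0.84382 * 0.61309 = 18.62415 m^2
Step 4 — application rate: Q/A = 305.2802/18.62415 = 16.392 mm/hr
Therefore the application rate along the lateral = 16.392 mm/hr.


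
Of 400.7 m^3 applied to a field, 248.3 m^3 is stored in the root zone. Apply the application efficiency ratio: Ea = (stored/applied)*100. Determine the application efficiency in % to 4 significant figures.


Ea = (248.3/400.7)*100 = 61.97 %
Therefore the application efficiency = 61.97 %.


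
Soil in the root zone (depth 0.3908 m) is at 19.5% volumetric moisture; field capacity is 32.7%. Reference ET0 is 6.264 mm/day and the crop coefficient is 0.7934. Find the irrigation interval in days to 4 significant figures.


Approach: apply soil-water budget scheduling, SMD = (FC-theta)/100*depth*1000; ETc = ET0*Kc; interval = SMD/ETc.
Step 1 — soil moisture deficit:
  SMD = (32.7 - 19.5)/100 * 0.3908 * 1000 = 51.5856 mm
Step 2 — daily crop ET (ETc = ET0*Kc):
  ETc = 6.264 * 0.7934 = 4.96986 mm/day
Step 3 — irrigation interval (SMD/ETc):
  interval = 51.5856 / 4.96986 = 10.38 days
Therefore the irrigation interval = 10.38 days.


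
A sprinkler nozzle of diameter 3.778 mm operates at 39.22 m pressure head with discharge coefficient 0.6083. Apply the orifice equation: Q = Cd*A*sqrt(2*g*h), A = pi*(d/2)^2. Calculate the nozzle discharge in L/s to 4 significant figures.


A = pi*(3.778e-3/2)^2 = 1.12102e-05 m^2
Q = 0.6083 * 1.12102e-05 * sqrt(2*9.81*39.22) * 1000 = 0.1892 L/s
Therefore the nozzle discharge = 0.1892 L/s.


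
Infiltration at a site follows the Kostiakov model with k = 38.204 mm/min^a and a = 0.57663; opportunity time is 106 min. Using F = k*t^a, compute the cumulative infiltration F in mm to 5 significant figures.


F = 38.204 * 106^0.57663 = 562.29 mm
Therefore the cumulative infiltration F = 562.29 mm.


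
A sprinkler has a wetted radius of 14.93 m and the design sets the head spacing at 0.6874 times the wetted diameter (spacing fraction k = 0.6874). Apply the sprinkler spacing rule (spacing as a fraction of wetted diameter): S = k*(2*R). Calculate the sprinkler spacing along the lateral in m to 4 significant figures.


S = 0.6874 * (2 * 14.93) = 20.53 m
Therefore the sprinkler spacing along the lateral = 20.53 m.


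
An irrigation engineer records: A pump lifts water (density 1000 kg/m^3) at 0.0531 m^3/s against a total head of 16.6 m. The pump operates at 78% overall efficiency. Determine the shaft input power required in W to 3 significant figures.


Approach: apply hydraulic power then efficiency conversion, P = rho*g*Q*H; P_in = P/eta.
Step 1 — hydraulic power (P = rho*g*Q*H):
  P = 1000 * 9.81 * 0.0531 * 16.6 = 8647.1 W
Step 2 — input power: P_in = P/eta = 8647.1 / 0.78 = 11100 W
Therefore the shaft input power required = 11100 W.


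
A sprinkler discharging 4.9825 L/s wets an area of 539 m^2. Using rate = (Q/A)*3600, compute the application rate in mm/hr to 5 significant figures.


rate = (4.9825 / 539) * 3600 = 33.278 mm/hr
Therefore the application rate = 33.278 mm/hr.


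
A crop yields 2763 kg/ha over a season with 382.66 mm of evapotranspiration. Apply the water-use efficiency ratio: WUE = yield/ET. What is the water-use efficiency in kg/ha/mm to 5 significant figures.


WUE = 2763 / 382.66 = 7.2205 kg/ha/mm
Therefore the water-use efficiency = 7.2205 kg/ha/mm.


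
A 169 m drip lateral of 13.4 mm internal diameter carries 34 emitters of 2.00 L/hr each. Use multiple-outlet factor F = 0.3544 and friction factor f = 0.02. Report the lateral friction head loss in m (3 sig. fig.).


Approach: apply Darcy-Weisbach with the multiple-outlet F-factor, Q = n*q/(3600*1000) m^3/s; v = Q/A; hf = F*f*(L/D)*(v^2/(2g)).
Q = 34*2.00/(3600*1000) = 1.8889e-05 m^3/s
A = pi*(13.4e-3/2)^2 = 1.4103e-04 m^2, so v = Q/A = 0.13394 m/s
hf = 0.3544*0.02*(169/0.0134)*(0.13394^2/(2*9.81)) = 0.0817 m
Therefore the lateral friction head loss = 0.0817 m.


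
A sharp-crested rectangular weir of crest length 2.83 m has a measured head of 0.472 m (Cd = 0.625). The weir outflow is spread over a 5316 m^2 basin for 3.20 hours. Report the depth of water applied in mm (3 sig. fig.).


Approach: apply the rectangular weir equation with a volume-to-depth conversion, Q = (2/3)*Cd*L*sqrt(2g)*H^1.5; d = Q*t/A * 1000.
Step 1 — weir discharge:
  Q = (2/3)*0.625*2.83*sqrt(2*9.81)*0.472^1.5 = 1.6937 m^3/s
Step 2 — volume: V = 1.6937 * 3.20*3600 = 19511 m^3
Step 3 — depth: d = V/A * 1000 = 19511/5316 * 1000 = 3670 mm
Therefore the depth of water applied = 3670 mm.


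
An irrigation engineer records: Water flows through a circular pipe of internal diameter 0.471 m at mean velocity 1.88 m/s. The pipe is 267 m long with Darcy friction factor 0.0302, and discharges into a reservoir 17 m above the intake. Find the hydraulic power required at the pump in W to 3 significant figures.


Approach: apply continuity + Darcy-Weisbach + hydraulic power, Q = A*v; hf = f*(L/D)*(v^2/(2g)); H = static + hf; P = rho*g*Q*H.
Step 1 — flow rate (continuity, Q = A*v):
  A = pi*(0.471/2)^2 = 0.17423 m^2
  Q = 0.17423 * 1.88 = 0.32756 m^3/s
Step 2 — friction head loss (Darcy-Weisbach):
  hf = 0.0302 * (267/0.471) * (1.88^2 / (2*9.81))
  hf = 3.0840 m
Step 3 — total head: H = 17 + 3.0840 = 20.084 m
Step 4 — hydraulic power (P = rho*g*Q*H):
  P = 1000 * 9.81 * 0.32756 * 20.084 = 64500 W
Therefore the hydraulic power required at the pump = 64500 W.


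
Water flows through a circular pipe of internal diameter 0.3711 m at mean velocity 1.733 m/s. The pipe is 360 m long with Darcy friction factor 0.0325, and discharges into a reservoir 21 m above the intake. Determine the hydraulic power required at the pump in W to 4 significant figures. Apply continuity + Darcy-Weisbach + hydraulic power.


Approach: apply continuity + Darcy-Weisbach + hydraulic power, Q = A*v; hf = f*(L/D)*(v^2/(2g)); H = static + hf; P = rho*g*Q*H.
Step 1 — flow rate (continuity, Q = A*v):
  A = pi*(0.3711/2)^2 = 0.108161 m^2
  Q = 0.108161 * 1.733 = 0.187443 m^3/s
Step 2 — friction head loss (Darcy-Weisbach):
  hf = 0.0325 * (360/0.3711) * (1.733^2 / (2*9.81))
  hf = 4.82606 m
Step 3 — total head: H = 21 + 4.82606 = 25.8261 m
Step 4 — hydraulic power (P = rho*g*Q*H):
  P = 1000 * 9.81 * 0.187443 * 25.8261 = 47490 W
Therefore the hydraulic power required at the pump = 47490 W.


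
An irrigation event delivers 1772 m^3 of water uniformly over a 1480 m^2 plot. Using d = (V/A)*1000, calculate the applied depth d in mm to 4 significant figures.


d = (1772 / 1480) * 1000 = 1197 mm
Therefore the applied depth d = 1197 mm.


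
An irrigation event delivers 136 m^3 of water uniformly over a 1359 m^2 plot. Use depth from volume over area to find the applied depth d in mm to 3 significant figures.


Approach: apply depth from volume over area, d = (V/A)*1000.
d = (136 / 1359) * 1000 = 100 mm
Therefore the applied depth d = 100 mm.


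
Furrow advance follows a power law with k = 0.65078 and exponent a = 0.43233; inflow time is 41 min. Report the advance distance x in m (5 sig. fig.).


Approach: apply the power-law advance function, x = k*t^a.
x = 0.65078 * 41^0.43233 = 3.2411 m
Therefore the advance distance x = 3.2411 m.


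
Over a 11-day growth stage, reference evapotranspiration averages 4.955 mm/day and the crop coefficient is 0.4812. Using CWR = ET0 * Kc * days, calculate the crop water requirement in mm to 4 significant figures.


CWR = 4.955 * 0.4812 * 11 = 26.23 mm
Therefore the crop water requirement = 26.23 mm.


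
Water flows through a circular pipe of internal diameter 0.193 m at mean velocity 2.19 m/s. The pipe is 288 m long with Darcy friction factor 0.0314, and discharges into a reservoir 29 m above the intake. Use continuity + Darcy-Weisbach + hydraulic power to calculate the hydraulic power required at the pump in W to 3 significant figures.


Approach: apply continuity + Darcy-Weisbach + hydraulic power, Q = A*v; hf = f*(L/D)*(v^2/(2g)); H = static + hf; P = rho*g*Q*H.
Step 1 — flow rate (continuity, Q = A*v):
  A = pi*(0.193/2)^2 = 0.029255 m^2
  Q = 0.029255 * 2.19 = 0.064069 m^3/s
Step 2 — friction head loss (Darcy-Weisbach):
  hf = 0.0314 * (288/0.193) * (2.19^2 / (2*9.81))
  hf = 11.454 m
Step 3 — total head: H = 29 + 11.454 = 40.454 m
Step 4 — hydraulic power (P = rho*g*Q*H):
  P = 1000 * 9.81 * 0.064069 * 40.454 = 25400 W
Therefore the hydraulic power required at the pump = 25400 W.


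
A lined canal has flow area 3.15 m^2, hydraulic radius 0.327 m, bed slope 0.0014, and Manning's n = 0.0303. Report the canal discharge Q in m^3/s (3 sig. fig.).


Approach: apply Manning's equation, Q = (1/n)*A*R^(2/3)*S^(1/2).
Q = (1/0.0303) * 3.15 * 0.327^(2/3) * 0.0014^(1/2) = 1.85 m^3/s
Therefore the canal discharge Q = 1.85 m^3/s.


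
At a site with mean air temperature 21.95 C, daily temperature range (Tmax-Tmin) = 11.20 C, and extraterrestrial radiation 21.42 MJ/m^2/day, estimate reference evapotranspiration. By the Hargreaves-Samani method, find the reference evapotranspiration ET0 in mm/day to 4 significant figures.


Approach: apply the Hargreaves-Samani method, ET0 = 0.0023*(Tmean+17.8)*sqrt(Tmax-Tmin)*0.408*Ra.
ET0 = 0.0023*(21.95+17.8)*sqrt(11.20)*0.408*21.42 = 2.674 mm/day
Therefore the reference evapotranspiration ET0 = 2.674 mm/day.


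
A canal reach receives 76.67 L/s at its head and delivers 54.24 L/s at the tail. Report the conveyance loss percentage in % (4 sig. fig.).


Approach: apply the conveyance loss ratio, loss% = ((Q_head - Q_tail)/Q_head)*100.
loss = ((76.67 - 54.24)/76.67)*100 = 29.26 %
Therefore the conveyance loss percentage = 29.26 %.


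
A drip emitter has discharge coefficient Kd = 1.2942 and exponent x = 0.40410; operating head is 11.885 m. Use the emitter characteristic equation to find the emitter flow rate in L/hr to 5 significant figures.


Approach: apply the emitter characteristic equation, q = Kd * h^x.
q = 1.2942 * 11.885^0.40410 = 3.5189 L/hr
Therefore the emitter flow rate = 3.5189 L/hr.


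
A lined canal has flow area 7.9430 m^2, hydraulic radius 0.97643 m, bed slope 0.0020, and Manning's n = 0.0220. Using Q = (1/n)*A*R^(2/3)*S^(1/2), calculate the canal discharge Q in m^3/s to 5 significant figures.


Q = (1/0.0220) * 7.9430 * 0.97643^(2/3) * 0.0020^(1/2) = 15.892 m^3/s
Therefore the canal discharge Q = 15.892 m^3/s.


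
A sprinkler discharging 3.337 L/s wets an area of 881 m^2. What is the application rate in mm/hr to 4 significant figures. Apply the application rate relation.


Approach: apply the application rate relation, rate = (Q/A)*3600.
rate = (3.337 / 881) * 3600 = 13.64 mm/hr
Therefore the application rate = 13.64 mm/hr.


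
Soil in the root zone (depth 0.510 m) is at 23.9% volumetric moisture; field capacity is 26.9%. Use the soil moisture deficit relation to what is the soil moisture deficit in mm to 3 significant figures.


Approach: apply the soil moisture deficit relation, SMD = (FC - theta)/100 * depth * 1000.
SMD = (26.9 - 23.9)/100 * 0.510 * 1000 = 15.3 mm
Therefore the soil moisture deficit = 15.3 mm.


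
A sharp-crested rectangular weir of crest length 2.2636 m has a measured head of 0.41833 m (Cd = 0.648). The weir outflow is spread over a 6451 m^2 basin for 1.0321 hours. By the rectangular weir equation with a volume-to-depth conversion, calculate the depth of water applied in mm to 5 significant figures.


Approach: apply the rectangular weir equation with a volume-to-depth conversion, Q = (2/3)*Cd*L*sqrt(2g)*H^1.5; d = Q*t/A * 1000.
Step 1 — weir discharge:
  Q = (2/3)*0.648*2.2636*sqrt(2*9.81)*0.41833^1.5 = 1.171956 m^3/s
Step 2 — volume: V = 1.171956 * 1.0321*3600 = 4354.474 m^3
Step 3 — depth: d = V/A * 1000 = 4354.474/6451 * 1000 = 675.01 mm
Therefore the depth of water applied = 675.01 mm.


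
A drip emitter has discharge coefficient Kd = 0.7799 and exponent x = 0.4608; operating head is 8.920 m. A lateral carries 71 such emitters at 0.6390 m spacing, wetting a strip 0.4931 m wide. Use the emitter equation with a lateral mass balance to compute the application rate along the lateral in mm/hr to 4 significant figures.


Approach: apply the emitter equation with a lateral mass balance, q = Kd*h^x; Q = n*q; rate = Q/(n*spacing*width).
Step 1 — single emitter flow (q = Kd*h^x):
  q = 0.7799 * 8.920^0.4608 = 2.13780 L/hr
Step 2 — total lateral flow: Q = 71 * 2.13780 = 151.784 L/hr
Step 3 — wetted area: A = 71 * 0.6390 * 0.4931 = 22.3715 m^2
Step 4 — application rate: Q/A = 151.784/22.3715 = 6.785 mm/hr
Therefore the application rate along the lateral = 6.785 mm/hr.


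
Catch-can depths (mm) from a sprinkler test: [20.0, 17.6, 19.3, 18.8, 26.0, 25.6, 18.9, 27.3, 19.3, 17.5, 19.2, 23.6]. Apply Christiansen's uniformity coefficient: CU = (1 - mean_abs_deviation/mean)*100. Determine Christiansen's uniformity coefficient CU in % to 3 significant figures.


mean = 21.092 mm
mean |d_i - mean| = 3.0222 mm
CU = (1 - 3.0222/21.092)*100 = 85.7 %
Therefore Christiansen's uniformity coefficient CU = 85.7 %.


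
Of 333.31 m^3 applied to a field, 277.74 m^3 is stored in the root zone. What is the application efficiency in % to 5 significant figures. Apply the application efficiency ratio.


Approach: apply the application efficiency ratio, Ea = (stored/applied)*100.
Ea = (277.74/333.31)*100 = 83.328 %
Therefore the application efficiency = 83.328 %.


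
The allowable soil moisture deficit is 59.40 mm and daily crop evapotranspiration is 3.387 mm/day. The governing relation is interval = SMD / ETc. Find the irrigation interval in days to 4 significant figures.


interval = 59.40 / 3.387 = 17.54 days
Therefore the irrigation interval = 17.54 days.


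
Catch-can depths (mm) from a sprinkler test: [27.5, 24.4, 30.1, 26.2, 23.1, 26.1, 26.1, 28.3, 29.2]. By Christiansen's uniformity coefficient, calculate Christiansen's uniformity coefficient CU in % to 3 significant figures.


Approach: apply Christiansen's uniformity coefficient, CU = (1 - mean_abs_deviation/mean)*100.
mean = 26.778 mm
mean |d_i - mean| = 1.7753 mm
CU = (1 - 1.7753/26.778)*100 = 93.4 %
Therefore Christiansen's uniformity coefficient CU = 93.4 %.


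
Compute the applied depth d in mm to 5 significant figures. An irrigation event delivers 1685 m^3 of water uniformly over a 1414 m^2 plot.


Approach: apply depth from volume over area, d = (V/A)*1000.
d = (1685 / 1414) * 1000 = 1191.7 mm
Therefore the applied depth d = 1191.7 mm.


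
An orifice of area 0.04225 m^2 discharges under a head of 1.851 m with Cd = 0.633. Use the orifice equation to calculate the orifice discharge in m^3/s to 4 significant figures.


Approach: apply the orifice equation, Q = Cd*A*sqrt(2*g*h).
Q = 0.633 * 0.04225 * sqrt(2*9.81*1.851) = 0.1612 m^3/s
Therefore the orifice discharge = 0.1612 m^3/s.


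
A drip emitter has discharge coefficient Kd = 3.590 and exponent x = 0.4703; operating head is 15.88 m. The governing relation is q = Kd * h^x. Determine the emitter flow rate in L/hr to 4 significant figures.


q = 3.590 * 15.88^0.4703 = 13.18 L/hr
Therefore the emitter flow rate = 13.18 L/hr.


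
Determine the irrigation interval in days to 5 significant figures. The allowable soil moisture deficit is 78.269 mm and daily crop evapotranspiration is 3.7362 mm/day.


Approach: apply the irrigation interval relation, interval = SMD / ETc.
interval = 78.269 / 3.7362 = 20.949 days
Therefore the irrigation interval = 20.949 days.


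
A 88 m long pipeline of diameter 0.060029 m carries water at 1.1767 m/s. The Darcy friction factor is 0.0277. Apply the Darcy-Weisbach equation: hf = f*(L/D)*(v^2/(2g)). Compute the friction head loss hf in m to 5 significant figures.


hf = 0.0277 * (88/0.060029) * (1.1767^2 / (2*9.81))
hf = 2.8657 m
Therefore the friction head loss hf = 2.8657 m.


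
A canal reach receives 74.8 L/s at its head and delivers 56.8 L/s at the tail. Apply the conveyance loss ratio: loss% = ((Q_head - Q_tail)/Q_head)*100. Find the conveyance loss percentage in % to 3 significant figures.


loss = ((74.8 - 56.8)/74.8)*100 = 24.1 %
Therefore the conveyance loss percentage = 24.1 %.


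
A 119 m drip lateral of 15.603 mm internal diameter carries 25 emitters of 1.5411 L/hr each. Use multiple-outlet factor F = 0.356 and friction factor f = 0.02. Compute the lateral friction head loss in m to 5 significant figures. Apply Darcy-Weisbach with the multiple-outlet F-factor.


Approach: apply Darcy-Weisbach with the multiple-outlet F-factor, Q = n*q/(3600*1000) m^3/s; v = Q/A; hf = F*f*(L/D)*(v^2/(2g)).
Q = 25*1.5411/(3600*1000) = 1.070208e-05 m^3/s
A = pi*(15.603e-3/2)^2 = 1.912080e-04 m^2, so v = Q/A = 0.05597089 m/s
hf = 0.356*0.02*(119/0.015603)*(0.05597089^2/(2*9.81)) = 0.0086705 m
Therefore the lateral friction head loss = 0.0086705 m.


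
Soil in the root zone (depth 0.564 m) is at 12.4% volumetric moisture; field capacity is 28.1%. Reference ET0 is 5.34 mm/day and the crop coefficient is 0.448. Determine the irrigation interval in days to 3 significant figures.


Approach: apply soil-water budget scheduling, SMD = (FC-theta)/100*depth*1000; ETc = ET0*Kc; interval = SMD/ETc.
Step 1 — soil moisture deficit:
  SMD = (28.1 - 12.4)/100 * 0.564 * 1000 = 88.548 mm
Step 2 — daily crop ET (ETc = ET0*Kc):
  ETc = 5.34 * 0.448 = 2.3923 mm/day
Step 3 — irrigation interval (SMD/ETc):
  interval = 88.548 / 2.3923 = 37.0 days
Therefore the irrigation interval = 37.0 days.


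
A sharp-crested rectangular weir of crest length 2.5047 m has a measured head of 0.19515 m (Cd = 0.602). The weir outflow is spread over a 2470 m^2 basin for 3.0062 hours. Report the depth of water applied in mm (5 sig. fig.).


Approach: apply the rectangular weir equation with a volume-to-depth conversion, Q = (2/3)*Cd*L*sqrt(2g)*H^1.5; d = Q*t/A * 1000.
Step 1 — weir discharge:
  Q = (2/3)*0.602*2.5047*sqrt(2*9.81)*0.19515^1.5 = 0.3838515 m^3/s
Step 2 — volume: V = 0.3838515 * 3.0062*3600 = 4154.164 m^3
Step 3 — depth: d = V/A * 1000 = 4154.164/2470 * 1000 = 1681.8 mm
Therefore the depth of water applied = 1681.8 mm.


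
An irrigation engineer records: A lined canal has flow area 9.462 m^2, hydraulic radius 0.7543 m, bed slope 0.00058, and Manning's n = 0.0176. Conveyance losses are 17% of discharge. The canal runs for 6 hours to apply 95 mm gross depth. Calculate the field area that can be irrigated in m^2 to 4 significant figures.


Approach: apply Manning's equation with a conveyance and depth budget, Q = (1/n)*A*R^(2/3)*S^(1/2); Q_field = Q*(1-loss); Area = Q_field*t/(d/1000).
Step 1 — canal discharge (Manning's equation):
  Q = (1/0.0176) * 9.462 * 0.7543^(2/3) * 0.00058^(1/2) = 10.7287 m^3/s
Step 2 — delivered flow: Q_field = 10.7287*(1 - 17/100) = 8.90482 m^3/s
Step 3 — volume delivered: V = 8.90482 * 6*3600 = 192344 m^3
Step 4 — area served: A = V / (depth/1000) = 192344 / 0.095 = 2025000 m^2
Therefore the field area that can be irrigated = 2025000 m^2.


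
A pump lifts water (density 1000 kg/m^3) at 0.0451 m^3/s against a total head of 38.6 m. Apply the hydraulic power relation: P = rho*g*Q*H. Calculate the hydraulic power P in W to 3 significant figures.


P = 1000 * 9.81 * 0.0451 * 38.6 = 17100 W
Therefore the hydraulic power P = 17100 W.


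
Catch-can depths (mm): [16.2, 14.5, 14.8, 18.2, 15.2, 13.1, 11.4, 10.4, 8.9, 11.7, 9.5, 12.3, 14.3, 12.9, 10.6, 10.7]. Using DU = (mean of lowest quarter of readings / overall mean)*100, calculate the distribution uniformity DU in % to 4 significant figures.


sorted lowest 4 of 16: [8.9, 9.5, 10.4, 10.6] -> mean = 9.85000 mm
overall mean = 12.7937 mm
DU = (9.85000/12.7937)*100 = 76.99 %
Therefore the distribution uniformity DU = 76.99 %.


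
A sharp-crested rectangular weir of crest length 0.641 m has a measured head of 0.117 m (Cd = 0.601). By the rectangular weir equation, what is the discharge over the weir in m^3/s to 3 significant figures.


Approach: apply the rectangular weir equation, Q = (2/3)*Cd*L*sqrt(2g)*H^1.5.
Q = (2/3)*0.601*0.641*sqrt(2*9.81)*0.117^1.5 = 0.0455 m^3/s
Therefore the discharge over the weir = 0.0455 m^3/s.


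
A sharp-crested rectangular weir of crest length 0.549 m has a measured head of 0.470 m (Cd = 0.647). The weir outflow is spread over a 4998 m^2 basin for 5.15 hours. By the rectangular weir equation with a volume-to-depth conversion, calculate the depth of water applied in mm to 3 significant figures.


Approach: apply the rectangular weir equation with a volume-to-depth conversion, Q = (2/3)*Cd*L*sqrt(2g)*H^1.5; d = Q*t/A * 1000.
Step 1 — weir discharge:
  Q = (2/3)*0.647*0.549*sqrt(2*9.81)*0.470^1.5 = 0.33797 m^3/s
Step 2 — volume: V = 0.33797 * 5.15*3600 = 6266.0 m^3
Step 3 — depth: d = V/A * 1000 = 6266.0/4998 * 1000 = 1250 mm
Therefore the depth of water applied = 1250 mm.


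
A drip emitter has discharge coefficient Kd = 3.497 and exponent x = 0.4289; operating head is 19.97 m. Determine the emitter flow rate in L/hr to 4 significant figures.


Approach: apply the emitter characteristic equation, q = Kd * h^x.
q = 3.497 * 19.97^0.4289 = 12.63 L/hr
Therefore the emitter flow rate = 12.63 L/hr.


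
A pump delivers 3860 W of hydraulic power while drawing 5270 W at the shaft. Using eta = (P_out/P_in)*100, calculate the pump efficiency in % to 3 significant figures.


eta = (3860 / 5270) * 100 = 73.2 %
Therefore the pump efficiency = 73.2 %.


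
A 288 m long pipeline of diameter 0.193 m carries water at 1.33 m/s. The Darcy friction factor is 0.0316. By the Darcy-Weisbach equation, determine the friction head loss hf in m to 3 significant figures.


Approach: apply the Darcy-Weisbach equation, hf = f*(L/D)*(v^2/(2g)).
hf = 0.0316 * (288/0.193) * (1.33^2 / (2*9.81))
hf = 4.25 m
Therefore the friction head loss hf = 4.25 m.


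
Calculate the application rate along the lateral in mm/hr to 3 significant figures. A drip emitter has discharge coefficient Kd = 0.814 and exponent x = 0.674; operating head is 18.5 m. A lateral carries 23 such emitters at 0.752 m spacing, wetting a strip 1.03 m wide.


Approach: apply the emitter equation with a lateral mass balance, q = Kd*h^x; Q = n*q; rate = Q/(n*spacing*width).
Step 1 — single emitter flow (q = Kd*h^x):
  q = 0.814 * 18.5^0.674 = 5.8170 L/hr
Step 2 — total lateral flow: Q = 23 * 5.8170 = 133.79 L/hr
Step 3 — wetted area: A = 23 * 0.752 * 1.03 = 17.815 m^2
Step 4 — application rate: Q/A = 133.79/17.815 = 7.51 mm/hr
Therefore the application rate along the lateral = 7.51 mm/hr.


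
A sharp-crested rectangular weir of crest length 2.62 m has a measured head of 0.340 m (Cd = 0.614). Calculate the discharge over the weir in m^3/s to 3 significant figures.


Approach: apply the rectangular weir equation, Q = (2/3)*Cd*L*sqrt(2g)*H^1.5.
Q = (2/3)*0.614*2.62*sqrt(2*9.81)*0.340^1.5 = 0.942 m^3/s
Therefore the discharge over the weir = 0.942 m^3/s.


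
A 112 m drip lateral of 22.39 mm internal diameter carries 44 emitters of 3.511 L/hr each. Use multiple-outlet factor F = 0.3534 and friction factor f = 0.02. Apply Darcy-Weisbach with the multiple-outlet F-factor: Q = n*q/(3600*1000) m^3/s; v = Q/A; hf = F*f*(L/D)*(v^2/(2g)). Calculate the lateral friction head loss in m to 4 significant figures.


Q = 44*3.511/(3600*1000) = 4.29122e-05 m^3/s
A = pi*(22.39e-3/2)^2 = 3.93730e-04 m^2, so v = Q/A = 0.108989 m/s
hf = 0.3534*0.02*(112/0.02239)*(0.108989^2/(2*9.81)) = 0.02141 m
Therefore the lateral friction head loss = 0.02141 m.


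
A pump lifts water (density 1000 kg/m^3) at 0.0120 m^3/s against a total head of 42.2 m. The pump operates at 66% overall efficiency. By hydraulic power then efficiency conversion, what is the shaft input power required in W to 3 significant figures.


Approach: apply hydraulic power then efficiency conversion, P = rho*g*Q*H; P_in = P/eta.
Step 1 — hydraulic power (P = rho*g*Q*H):
  P = 1000 * 9.81 * 0.0120 * 42.2 = 4967.8 W
Step 2 — input power: P_in = P/eta = 4967.8 / 0.66 = 7530 W
Therefore the shaft input power required = 7530 W.


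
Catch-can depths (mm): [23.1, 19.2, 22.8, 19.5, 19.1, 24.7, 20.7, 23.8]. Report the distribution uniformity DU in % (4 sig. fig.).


Approach: apply the low-quarter distribution uniformity, DU = (mean of lowest quarter of readings / overall mean)*100.
sorted lowest 2 of 8: [19.1, 19.2] -> mean = 19.1500 mm
overall mean = 21.6125 mm
DU = (19.1500/21.6125)*100 = 88.61 %
Therefore the distribution uniformity DU = 88.61 %.


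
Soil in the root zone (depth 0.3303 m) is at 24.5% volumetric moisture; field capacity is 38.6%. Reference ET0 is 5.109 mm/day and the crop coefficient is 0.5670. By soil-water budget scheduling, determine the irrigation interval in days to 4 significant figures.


Approach: apply soil-water budget scheduling, SMD = (FC-theta)/100*depth*1000; ETc = ET0*Kc; interval = SMD/ETc.
Step 1 — soil moisture deficit:
  SMD = (38.6 - 24.5)/100 * 0.3303 * 1000 = 46.5723 mm
Step 2 — daily crop ET (ETc = ET0*Kc):
  ETc = 5.109 * 0.5670 = 2.89680 mm/day
Step 3 — irrigation interval (SMD/ETc):
  interval = 46.5723 / 2.89680 = 16.08 days
Therefore the irrigation interval = 16.08 days.


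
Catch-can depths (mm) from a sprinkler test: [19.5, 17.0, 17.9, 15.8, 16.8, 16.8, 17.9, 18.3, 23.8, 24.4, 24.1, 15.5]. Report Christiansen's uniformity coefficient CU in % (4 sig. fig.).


Approach: apply Christiansen's uniformity coefficient, CU = (1 - mean_abs_deviation/mean)*100.
mean = 18.9833 mm
mean |d_i - mean| = 2.64444 mm
CU = (1 - 2.64444/18.9833)*100 = 86.07 %
Therefore Christiansen's uniformity coefficient CU = 86.07 %.


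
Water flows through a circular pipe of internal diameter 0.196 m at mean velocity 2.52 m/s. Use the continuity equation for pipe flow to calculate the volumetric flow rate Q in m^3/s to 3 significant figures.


Approach: apply the continuity equation for pipe flow, Q = A * v with A = pi*(D/2)^2.
A = pi*(0.196/2)^2 = 0.030172 m^2
Q = 0.030172 * 2.52 = 0.0760 m^3/s
Therefore the volumetric flow rate Q = 0.0760 m^3/s.


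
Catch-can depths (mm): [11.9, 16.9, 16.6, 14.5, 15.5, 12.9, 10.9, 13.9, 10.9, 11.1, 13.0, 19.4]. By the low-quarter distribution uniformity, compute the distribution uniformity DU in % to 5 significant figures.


Approach: apply the low-quarter distribution uniformity, DU = (mean of lowest quarter of readings / overall mean)*100.
sorted lowest 3 of 12: [10.9, 10.9, 11.1] -> mean = 10.96667 mm
overall mean = 13.95833 mm
DU = (10.96667/13.95833)*100 = 78.567 %
Therefore the distribution uniformity DU = 78.567 %.


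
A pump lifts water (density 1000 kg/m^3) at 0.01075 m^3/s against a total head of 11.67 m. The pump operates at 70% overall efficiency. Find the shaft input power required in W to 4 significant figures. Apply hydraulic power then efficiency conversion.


Approach: apply hydraulic power then efficiency conversion, P = rho*g*Q*H; P_in = P/eta.
Step 1 — hydraulic power (P = rho*g*Q*H):
  P = 1000 * 9.81 * 0.01075 * 11.67 = 1230.69 W
Step 2 — input power: P_in = P/eta = 1230.69 / 0.7 = 1758 W
Therefore the shaft input power required = 1758 W.


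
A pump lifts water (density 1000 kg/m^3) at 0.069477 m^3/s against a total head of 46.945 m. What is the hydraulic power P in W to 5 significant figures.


Approach: apply the hydraulic power relation, P = rho*g*Q*H.
P = 1000 * 9.81 * 0.069477 * 46.945 = 31996 W
Therefore the hydraulic power P = 31996 W.


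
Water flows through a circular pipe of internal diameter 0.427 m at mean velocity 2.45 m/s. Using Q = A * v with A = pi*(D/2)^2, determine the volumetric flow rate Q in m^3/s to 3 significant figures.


A = pi*(0.427/2)^2 = 0.14320 m^2
Q = 0.14320 * 2.45 = 0.351 m^3/s
Therefore the volumetric flow rate Q = 0.351 m^3/s.


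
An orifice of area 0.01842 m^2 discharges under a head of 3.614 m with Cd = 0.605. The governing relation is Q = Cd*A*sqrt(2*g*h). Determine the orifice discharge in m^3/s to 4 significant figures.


Q = 0.605 * 0.01842 * sqrt(2*9.81*3.614) = 0.09384 m^3/s
Therefore the orifice discharge = 0.09384 m^3/s.


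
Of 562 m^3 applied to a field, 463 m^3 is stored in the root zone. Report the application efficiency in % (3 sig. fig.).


Approach: apply the application efficiency ratio, Ea = (stored/applied)*100.
Ea = (463/562)*100 = 82.4 %
Therefore the application efficiency = 82.4 %.


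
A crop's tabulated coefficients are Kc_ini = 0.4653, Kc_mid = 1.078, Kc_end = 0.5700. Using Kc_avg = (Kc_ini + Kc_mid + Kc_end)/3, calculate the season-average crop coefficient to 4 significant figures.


Kc_avg = (0.4653 + 1.078 + 0.5700)/3 = 0.7044
Therefore the season-average crop coefficient = 0.7044.


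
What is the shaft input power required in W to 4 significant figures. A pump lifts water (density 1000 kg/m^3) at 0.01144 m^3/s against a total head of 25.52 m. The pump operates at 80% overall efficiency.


Approach: apply hydraulic power then efficiency conversion, P = rho*g*Q*H; P_in = P/eta.
Step 1 — hydraulic power (P = rho*g*Q*H):
  P = 1000 * 9.81 * 0.01144 * 25.52 = 2864.02 W
Step 2 — input power: P_in = P/eta = 2864.02 / 0.8 = 3580 W
Therefore the shaft input power required = 3580 W.


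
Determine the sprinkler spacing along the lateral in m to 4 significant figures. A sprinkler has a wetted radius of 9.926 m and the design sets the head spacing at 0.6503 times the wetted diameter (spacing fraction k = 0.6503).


Approach: apply the sprinkler spacing rule (spacing as a fraction of wetted diameter), S = k*(2*R).
S = 0.6503 * (2 * 9.926) = 12.91 m
Therefore the sprinkler spacing along the lateral = 12.91 m.


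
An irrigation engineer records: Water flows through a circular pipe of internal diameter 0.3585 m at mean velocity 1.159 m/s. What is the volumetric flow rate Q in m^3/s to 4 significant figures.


Approach: apply the continuity equation for pipe flow, Q = A * v with A = pi*(D/2)^2.
A = pi*(0.3585/2)^2 = 0.100941 m^2
Q = 0.100941 * 1.159 = 0.1170 m^3/s
Therefore the volumetric flow rate Q = 0.1170 m^3/s.


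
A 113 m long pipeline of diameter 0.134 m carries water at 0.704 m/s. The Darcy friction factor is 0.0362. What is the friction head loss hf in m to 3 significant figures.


Approach: apply the Darcy-Weisbach equation, hf = f*(L/D)*(v^2/(2g)).
hf = 0.0362 * (113/0.134) * (0.704^2 / (2*9.81))
hf = 0.771 m
Therefore the friction head loss hf = 0.771 m.


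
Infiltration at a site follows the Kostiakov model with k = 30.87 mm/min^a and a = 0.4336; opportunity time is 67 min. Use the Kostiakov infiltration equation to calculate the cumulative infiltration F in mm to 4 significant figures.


Approach: apply the Kostiakov infiltration equation, F = k*t^a.
F = 30.87 * 67^0.4336 = 191.1 mm
Therefore the cumulative infiltration F = 191.1 mm.


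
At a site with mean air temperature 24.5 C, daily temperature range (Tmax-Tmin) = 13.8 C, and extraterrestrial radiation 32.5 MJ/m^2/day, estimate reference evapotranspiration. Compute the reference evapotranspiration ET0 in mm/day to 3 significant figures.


Approach: apply the Hargreaves-Samani method, ET0 = 0.0023*(Tmean+17.8)*sqrt(Tmax-Tmin)*0.408*Ra.
ET0 = 0.0023*(24.5+17.8)*sqrt(13.8)*0.408*32.5 = 4.79 mm/day
Therefore the reference evapotranspiration ET0 = 4.79 mm/day.


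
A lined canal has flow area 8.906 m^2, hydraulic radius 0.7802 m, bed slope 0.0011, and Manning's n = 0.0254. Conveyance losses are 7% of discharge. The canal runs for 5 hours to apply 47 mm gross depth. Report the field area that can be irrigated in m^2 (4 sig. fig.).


Approach: apply Manning's equation with a conveyance and depth budget, Q = (1/n)*A*R^(2/3)*S^(1/2); Q_field = Q*(1-loss); Area = Q_field*t/(d/1000).
Step 1 — canal discharge (Manning's equation):
  Q = (1/0.0254) * 8.906 * 0.7802^(2/3) * 0.0011^(1/2) = 9.85559 m^3/s
Step 2 — delivered flow: Q_field = 9.85559*(1 - 7/100) = 9.16570 m^3/s
Step 3 — volume delivered: V = 9.16570 * 5*3600 = 164983 m^3
Step 4 — area served: A = V / (depth/1000) = 164983 / 0.047 = 3510000 m^2
Therefore the field area that can be irrigated = 3510000 m^2.


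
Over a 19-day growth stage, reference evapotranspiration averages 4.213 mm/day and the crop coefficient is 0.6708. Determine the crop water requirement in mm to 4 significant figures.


Approach: apply the crop water requirement relation, CWR = ET0 * Kc * days.
CWR = 4.213 * 0.6708 * 19 = 53.70 mm
Therefore the crop water requirement = 53.70 mm.


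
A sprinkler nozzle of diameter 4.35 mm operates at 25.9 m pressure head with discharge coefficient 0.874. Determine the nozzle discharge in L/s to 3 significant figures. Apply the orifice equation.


Approach: apply the orifice equation, Q = Cd*A*sqrt(2*g*h), A = pi*(d/2)^2.
A = pi*(4.35e-3/2)^2 = 1.4862e-05 m^2
Q = 0.874 * 1.4862e-05 * sqrt(2*9.81*25.9) * 1000 = 0.293 L/s
Therefore the nozzle discharge = 0.293 L/s.


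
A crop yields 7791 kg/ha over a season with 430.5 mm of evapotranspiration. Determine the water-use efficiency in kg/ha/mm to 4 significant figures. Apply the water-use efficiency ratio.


Approach: apply the water-use efficiency ratio, WUE = yield/ET.
WUE = 7791 / 430.5 = 18.10 kg/ha/mm
Therefore the water-use efficiency = 18.10 kg/ha/mm.


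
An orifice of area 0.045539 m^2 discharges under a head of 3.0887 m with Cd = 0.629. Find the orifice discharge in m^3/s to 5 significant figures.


Approach: apply the orifice equation, Q = Cd*A*sqrt(2*g*h).
Q = 0.629 * 0.045539 * sqrt(2*9.81*3.0887) = 0.22298 m^3/s
Therefore the orifice discharge = 0.22298 m^3/s.


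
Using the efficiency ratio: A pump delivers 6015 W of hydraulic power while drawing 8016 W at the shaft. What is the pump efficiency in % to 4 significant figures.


Approach: apply the efficiency ratio, eta = (P_out/P_in)*100.
eta = (6015 / 8016) * 100 = 75.04 %
Therefore the pump efficiency = 75.04 %.


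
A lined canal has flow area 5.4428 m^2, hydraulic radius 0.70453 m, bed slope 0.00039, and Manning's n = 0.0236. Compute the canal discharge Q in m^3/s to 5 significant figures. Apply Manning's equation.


Approach: apply Manning's equation, Q = (1/n)*A*R^(2/3)*S^(1/2).
Q = (1/0.0236) * 5.4428 * 0.70453^(2/3) * 0.00039^(1/2) = 3.6061 m^3/s
Therefore the canal discharge Q = 3.6061 m^3/s.
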